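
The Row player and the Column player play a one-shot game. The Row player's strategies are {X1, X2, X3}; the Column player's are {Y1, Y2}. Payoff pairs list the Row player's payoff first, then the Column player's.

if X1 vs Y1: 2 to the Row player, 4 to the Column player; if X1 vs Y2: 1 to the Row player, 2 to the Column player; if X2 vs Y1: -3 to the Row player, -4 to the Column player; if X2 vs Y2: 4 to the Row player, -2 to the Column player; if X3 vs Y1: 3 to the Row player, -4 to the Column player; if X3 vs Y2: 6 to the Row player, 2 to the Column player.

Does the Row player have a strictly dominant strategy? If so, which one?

X3

A strategy is strictly dominant if it gives the Row player a strictly higher payoff than every other strategy, against every choice by the opponent.
X3 strictly dominates: vs Y1: 3 > each of {2, -3}; vs Y2: 6 > each of {1, 4}.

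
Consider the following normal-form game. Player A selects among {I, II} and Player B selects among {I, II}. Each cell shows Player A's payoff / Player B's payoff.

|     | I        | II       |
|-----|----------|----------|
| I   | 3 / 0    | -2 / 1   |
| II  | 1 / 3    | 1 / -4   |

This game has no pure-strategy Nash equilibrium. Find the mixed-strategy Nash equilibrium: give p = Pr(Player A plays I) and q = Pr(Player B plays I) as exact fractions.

p = 7/8, q = 3/5

Each player's mixing probability is pinned down by making the *other* player indifferent.
Player B indifferent between I and II: p·0 + (1−p)·3 = p·1 + (1−p)·(-4) ⟹ 3 + (-3)p = (-4) + 5p ⟹ p = 7/8.
Player A indifferent between I and II: q·3 + (1−q)·(-2) = q·1 + (1−q)·1 ⟹ (-2) + 5q = 1 + 0q ⟹ q = 3/5.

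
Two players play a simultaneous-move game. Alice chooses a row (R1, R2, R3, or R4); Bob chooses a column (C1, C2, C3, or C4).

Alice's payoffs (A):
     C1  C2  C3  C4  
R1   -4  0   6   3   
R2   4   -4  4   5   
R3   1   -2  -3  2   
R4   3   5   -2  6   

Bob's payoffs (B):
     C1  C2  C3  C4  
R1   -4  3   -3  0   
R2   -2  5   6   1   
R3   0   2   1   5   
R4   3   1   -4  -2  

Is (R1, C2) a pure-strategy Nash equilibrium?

Holding Bob at C2: Alice gets 0 from R1 but could get 5 by switching to R4. Alice has a profitable deviation.

No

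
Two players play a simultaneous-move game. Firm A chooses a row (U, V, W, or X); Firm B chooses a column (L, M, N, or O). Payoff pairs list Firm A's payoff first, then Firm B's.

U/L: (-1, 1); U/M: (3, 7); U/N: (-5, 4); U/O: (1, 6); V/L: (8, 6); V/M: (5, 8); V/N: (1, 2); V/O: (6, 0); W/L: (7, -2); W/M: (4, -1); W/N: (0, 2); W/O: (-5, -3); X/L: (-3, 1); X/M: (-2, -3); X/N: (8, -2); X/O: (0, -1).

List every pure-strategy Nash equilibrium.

(V, M)

A profile is a Nash equilibrium when each player is best-responding to the other.
Firm A's best responses — vs L: V (payoff 8); vs M: V (payoff 5); vs N: X (payoff 8); vs O: V (payoff 6).
Firm B's best responses — vs U: M (payoff 7); vs V: M (payoff 8); vs W: N (payoff 2); vs X: L (payoff 1).
The only mutual best response is (V, M); neither player gains by switching there.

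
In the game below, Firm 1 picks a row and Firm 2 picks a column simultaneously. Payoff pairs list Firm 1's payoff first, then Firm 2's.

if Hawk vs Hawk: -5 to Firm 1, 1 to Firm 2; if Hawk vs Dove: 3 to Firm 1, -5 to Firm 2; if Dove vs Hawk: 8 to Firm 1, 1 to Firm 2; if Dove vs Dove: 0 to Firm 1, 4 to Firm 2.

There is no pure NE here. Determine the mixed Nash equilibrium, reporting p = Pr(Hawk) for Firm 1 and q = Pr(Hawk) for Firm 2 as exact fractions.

Each player's mixing probability is pinned down by making the *other* player indifferent.
Firm 2 indifferent between Hawk and Dove: p·1 + (1−p)·1 = p·(-5) + (1−p)·4 ⟹ 1 + 0p = 4 + (-9)p ⟹ p = 1/3.
Firm 1 indifferent between Hawk and Dove: q·(-5) + (1−q)·3 = q·8 + (1−q)·0 ⟹ 3 + (-8)q = 0 + 8q ⟹ q = 3/16.

p = 1/3, q = 3/16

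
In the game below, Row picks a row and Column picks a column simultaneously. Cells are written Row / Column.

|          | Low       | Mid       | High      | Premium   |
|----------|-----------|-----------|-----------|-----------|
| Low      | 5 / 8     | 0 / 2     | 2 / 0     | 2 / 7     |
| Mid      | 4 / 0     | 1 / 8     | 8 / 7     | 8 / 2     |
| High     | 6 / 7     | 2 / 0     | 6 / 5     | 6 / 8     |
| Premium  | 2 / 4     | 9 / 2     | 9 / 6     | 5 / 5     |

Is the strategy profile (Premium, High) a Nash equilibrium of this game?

Holding Column at High: Row gets 9 from Premium, versus 2 from Low, 8 from Mid, 6 from High. No profitable deviation for Row.
Holding Row at Premium: Column gets 6 from High, versus 4 from Low, 2 from Mid, 5 from Premium. No profitable deviation for Column either.

Yes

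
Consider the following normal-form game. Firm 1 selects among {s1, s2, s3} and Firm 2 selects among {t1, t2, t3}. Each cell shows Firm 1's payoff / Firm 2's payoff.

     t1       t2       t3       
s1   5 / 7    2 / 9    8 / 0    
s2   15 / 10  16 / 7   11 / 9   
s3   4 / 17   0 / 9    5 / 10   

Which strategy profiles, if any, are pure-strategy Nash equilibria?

Find each player's best response to every opponent strategy; NE are the intersections.
Firm 1's best responses — vs t1: s2 (payoff 15); vs t2: s2 (payoff 16); vs t3: s2 (payoff 11).
Firm 2's best responses — vs s1: t2 (payoff 9); vs s2: t1 (payoff 10); vs s3: t1 (payoff 17).
The only mutual best response is (s2, t1); neither player gains by switching there.

(s2, t1)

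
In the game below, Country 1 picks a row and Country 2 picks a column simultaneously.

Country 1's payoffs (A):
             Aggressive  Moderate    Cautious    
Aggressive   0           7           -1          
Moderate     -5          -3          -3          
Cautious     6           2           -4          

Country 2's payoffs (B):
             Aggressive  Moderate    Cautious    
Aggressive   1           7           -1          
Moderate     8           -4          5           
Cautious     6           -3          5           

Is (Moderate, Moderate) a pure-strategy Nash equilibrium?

No

Holding Country 2 at Moderate: Country 1 gets -3 from Moderate but could get 7 by switching to Aggressive. Country 1 has a profitable deviation.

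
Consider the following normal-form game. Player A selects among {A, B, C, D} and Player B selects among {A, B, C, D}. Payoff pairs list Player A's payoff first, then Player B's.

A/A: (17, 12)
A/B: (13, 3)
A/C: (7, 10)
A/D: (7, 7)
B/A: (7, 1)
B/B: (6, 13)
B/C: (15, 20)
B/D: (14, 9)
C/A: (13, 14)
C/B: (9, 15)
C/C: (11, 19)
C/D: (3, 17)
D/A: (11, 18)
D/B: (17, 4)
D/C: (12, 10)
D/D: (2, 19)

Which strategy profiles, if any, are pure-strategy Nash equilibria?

Find each player's best response to every opponent strategy; NE are the intersections.
Player A's best responses — vs A: A (payoff 17); vs B: D (payoff 17); vs C: B (payoff 15); vs D: B (payoff 14).
Player B's best responses — vs A: A (payoff 12); vs B: C (payoff 20); vs C: C (payoff 19); vs D: D (payoff 19).
Mutual best responses occur at (A, A) and (B, C); at each, neither player gains by switching.

(A, A) and (B, C)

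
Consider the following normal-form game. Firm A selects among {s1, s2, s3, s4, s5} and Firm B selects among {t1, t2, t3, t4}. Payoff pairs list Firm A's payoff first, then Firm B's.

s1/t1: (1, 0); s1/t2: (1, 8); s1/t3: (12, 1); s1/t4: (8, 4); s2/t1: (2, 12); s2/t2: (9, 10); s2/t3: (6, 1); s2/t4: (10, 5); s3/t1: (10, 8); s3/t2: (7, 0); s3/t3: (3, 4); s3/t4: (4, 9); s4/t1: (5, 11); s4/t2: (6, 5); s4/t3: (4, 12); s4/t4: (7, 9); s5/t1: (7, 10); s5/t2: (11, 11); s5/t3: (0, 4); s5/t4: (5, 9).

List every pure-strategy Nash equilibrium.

(s5, t2)

Find each player's best response to every opponent strategy; NE are the intersections.
Firm A's best responses — vs t1: s3 (payoff 10); vs t2: s5 (payoff 11); vs t3: s1 (payoff 12); vs t4: s2 (payoff 10).
Firm B's best responses — vs s1: t2 (payoff 8); vs s2: t1 (payoff 12); vs s3: t4 (payoff 9); vs s4: t3 (payoff 12); vs s5: t2 (payoff 11).
The only mutual best response is (s5, t2); neither player gains by switching there.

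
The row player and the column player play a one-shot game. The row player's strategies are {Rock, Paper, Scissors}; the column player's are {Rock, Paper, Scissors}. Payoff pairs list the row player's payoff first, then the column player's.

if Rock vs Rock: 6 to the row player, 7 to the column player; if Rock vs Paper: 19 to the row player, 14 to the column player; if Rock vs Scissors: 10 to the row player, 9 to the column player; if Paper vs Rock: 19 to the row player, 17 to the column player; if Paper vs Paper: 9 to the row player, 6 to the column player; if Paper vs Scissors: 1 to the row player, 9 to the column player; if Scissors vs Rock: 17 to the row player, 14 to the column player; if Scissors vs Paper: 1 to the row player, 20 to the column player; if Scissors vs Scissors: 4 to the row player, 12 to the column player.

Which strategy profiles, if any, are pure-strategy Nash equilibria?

A profile is a Nash equilibrium when each player is best-responding to the other.
The row player's best responses — vs Rock: Paper (payoff 19); vs Paper: Rock (payoff 19); vs Scissors: Rock (payoff 10).
The column player's best responses — vs Rock: Paper (payoff 14); vs Paper: Rock (payoff 17); vs Scissors: Paper (payoff 20).
Mutual best responses occur at (Rock, Paper) and (Paper, Rock); at each, neither player gains by switching.

(Rock, Paper) and (Paper, Rock)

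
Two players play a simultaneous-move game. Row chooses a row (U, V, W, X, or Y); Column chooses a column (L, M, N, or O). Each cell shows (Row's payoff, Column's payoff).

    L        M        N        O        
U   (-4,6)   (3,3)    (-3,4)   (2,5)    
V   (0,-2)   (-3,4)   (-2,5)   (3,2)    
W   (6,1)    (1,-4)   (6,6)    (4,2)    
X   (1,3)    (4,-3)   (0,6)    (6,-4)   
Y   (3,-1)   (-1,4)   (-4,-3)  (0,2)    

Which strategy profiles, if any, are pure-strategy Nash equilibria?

(W, N)

A profile is a Nash equilibrium when each player is best-responding to the other.
Row's best responses — vs L: W (payoff 6); vs M: X (payoff 4); vs N: W (payoff 6); vs O: X (payoff 6).
Column's best responses — vs U: L (payoff 6); vs V: N (payoff 5); vs W: N (payoff 6); vs X: N (payoff 6); vs Y: M (payoff 4).
The only mutual best response is (W, N); neither player gains by switching there.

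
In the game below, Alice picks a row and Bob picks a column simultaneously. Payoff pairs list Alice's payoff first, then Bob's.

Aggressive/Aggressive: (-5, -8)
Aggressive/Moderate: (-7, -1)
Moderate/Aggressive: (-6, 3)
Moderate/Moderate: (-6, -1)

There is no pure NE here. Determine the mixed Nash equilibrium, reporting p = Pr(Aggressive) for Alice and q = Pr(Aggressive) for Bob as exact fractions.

In a mixed NE each player is indifferent between their pure strategies, so the opponent's mix sets the indifference.
Bob indifferent between Aggressive and Moderate: p·(-8) + (1−p)·3 = p·(-1) + (1−p)·(-1) ⟹ 3 + (-11)p = (-1) + 0p ⟹ p = 4/11.
Alice indifferent between Aggressive and Moderate: q·(-5) + (1−q)·(-7) = q·(-6) + (1−q)·(-6) ⟹ (-7) + 2q = (-6) + 0q ⟹ q = 1/2.

p = 4/11, q = 1/2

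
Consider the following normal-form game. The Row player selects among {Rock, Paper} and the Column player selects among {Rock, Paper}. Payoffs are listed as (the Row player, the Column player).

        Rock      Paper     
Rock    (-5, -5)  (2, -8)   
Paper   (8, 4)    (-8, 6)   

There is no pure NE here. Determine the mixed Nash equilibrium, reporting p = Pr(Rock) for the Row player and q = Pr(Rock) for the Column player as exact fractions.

p = 2/5, q = 10/23

In a mixed NE each player is indifferent between their pure strategies, so the opponent's mix sets the indifference.
The Column player indifferent between Rock and Paper: p·(-5) + (1−p)·4 = p·(-8) + (1−p)·6 ⟹ 4 + (-9)p = 6 + (-14)p ⟹ p = 2/5.
The Row player indifferent between Rock and Paper: q·(-5) + (1−q)·2 = q·8 + (1−q)·(-8) ⟹ 2 + (-7)q = (-8) + 16q ⟹ q = 10/23.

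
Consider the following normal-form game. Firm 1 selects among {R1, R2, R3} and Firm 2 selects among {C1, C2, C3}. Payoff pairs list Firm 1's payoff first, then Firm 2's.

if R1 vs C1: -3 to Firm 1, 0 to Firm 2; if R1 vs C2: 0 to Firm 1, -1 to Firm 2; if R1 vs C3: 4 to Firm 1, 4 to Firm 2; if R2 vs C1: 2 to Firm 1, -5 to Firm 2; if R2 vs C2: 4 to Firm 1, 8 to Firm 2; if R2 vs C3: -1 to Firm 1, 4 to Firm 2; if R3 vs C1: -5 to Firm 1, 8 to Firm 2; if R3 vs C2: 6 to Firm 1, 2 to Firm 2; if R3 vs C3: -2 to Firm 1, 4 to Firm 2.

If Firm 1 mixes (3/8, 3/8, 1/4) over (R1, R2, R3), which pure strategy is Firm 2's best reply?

C3

Compute Firm 2's expected payoff from each pure strategy against the given mix.
C1: (3/8)·0 + (3/8)·(-5) + (1/4)·8 = 1/8
C2: (3/8)·(-1) + (3/8)·8 + (1/4)·2 = 25/8
C3: (3/8)·4 + (3/8)·4 + (1/4)·4 = 4
Highest expected payoff is 4, from C3.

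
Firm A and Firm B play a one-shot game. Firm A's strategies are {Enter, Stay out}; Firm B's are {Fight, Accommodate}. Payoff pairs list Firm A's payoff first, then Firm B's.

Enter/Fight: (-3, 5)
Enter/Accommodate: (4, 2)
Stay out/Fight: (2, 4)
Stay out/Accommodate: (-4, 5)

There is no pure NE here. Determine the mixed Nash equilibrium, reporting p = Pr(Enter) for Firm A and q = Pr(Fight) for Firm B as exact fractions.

p = 1/4, q = 8/13

Each player's mixing probability is pinned down by making the *other* player indifferent.
Firm B indifferent between Fight and Accommodate: p·5 + (1−p)·4 = p·2 + (1−p)·5 ⟹ 4 + 1p = 5 + (-3)p ⟹ p = 1/4.
Firm A indifferent between Enter and Stay out: q·(-3) + (1−q)·4 = q·2 + (1−q)·(-4) ⟹ 4 + (-7)q = (-4) + 6q ⟹ q = 8/13.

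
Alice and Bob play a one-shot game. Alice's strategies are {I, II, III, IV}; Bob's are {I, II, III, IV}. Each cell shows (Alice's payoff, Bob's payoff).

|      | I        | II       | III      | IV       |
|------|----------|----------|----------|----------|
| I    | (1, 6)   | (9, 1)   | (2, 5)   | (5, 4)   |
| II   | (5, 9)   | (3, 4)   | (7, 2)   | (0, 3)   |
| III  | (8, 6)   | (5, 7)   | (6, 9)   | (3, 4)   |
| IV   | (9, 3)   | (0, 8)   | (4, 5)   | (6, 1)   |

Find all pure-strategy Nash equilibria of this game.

No pure-strategy Nash equilibrium

A profile is a Nash equilibrium when each player is best-responding to the other.
Alice's best responses — vs I: IV (payoff 9); vs II: I (payoff 9); vs III: II (payoff 7); vs IV: IV (payoff 6).
Bob's best responses — vs I: I (payoff 6); vs II: I (payoff 9); vs III: III (payoff 9); vs IV: II (payoff 8).
No cell has both players best-responding. For instance, Alice's best reply to IV is IV, but against IV Bob prefers II over IV.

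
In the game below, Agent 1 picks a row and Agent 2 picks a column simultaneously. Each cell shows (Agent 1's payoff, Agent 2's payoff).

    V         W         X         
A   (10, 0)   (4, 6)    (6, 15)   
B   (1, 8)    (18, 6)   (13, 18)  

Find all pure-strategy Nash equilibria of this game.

(B, X)

A profile is a Nash equilibrium when each player is best-responding to the other.
Agent 1's best responses — vs V: A (payoff 10); vs W: B (payoff 18); vs X: B (payoff 13).
Agent 2's best responses — vs A: X (payoff 15); vs B: X (payoff 18).
The only mutual best response is (B, X); neither player gains by switching there.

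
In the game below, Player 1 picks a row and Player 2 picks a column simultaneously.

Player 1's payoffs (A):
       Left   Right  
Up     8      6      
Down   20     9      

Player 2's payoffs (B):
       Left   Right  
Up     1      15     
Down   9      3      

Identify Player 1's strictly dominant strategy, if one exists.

A strategy is strictly dominant if it gives Player 1 a strictly higher payoff than every other strategy, against every choice by the opponent.
Down strictly dominates: vs Left: 20 > 8; vs Right: 9 > 6.

Down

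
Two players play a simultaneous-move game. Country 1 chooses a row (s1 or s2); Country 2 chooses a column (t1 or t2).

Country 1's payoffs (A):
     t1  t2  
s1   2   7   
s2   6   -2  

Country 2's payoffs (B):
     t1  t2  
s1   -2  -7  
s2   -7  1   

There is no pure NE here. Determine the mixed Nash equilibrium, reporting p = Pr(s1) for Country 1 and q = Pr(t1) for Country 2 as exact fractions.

p = 8/13, q = 9/13

In a mixed NE each player is indifferent between their pure strategies, so the opponent's mix sets the indifference.
Country 2 indifferent between t1 and t2: p·(-2) + (1−p)·(-7) = p·(-7) + (1−p)·1 ⟹ (-7) + 5p = 1 + (-8)p ⟹ p = 8/13.
Country 1 indifferent between s1 and s2: q·2 + (1−q)·7 = q·6 + (1−q)·(-2) ⟹ 7 + (-5)q = (-2) + 8q ⟹ q = 9/13.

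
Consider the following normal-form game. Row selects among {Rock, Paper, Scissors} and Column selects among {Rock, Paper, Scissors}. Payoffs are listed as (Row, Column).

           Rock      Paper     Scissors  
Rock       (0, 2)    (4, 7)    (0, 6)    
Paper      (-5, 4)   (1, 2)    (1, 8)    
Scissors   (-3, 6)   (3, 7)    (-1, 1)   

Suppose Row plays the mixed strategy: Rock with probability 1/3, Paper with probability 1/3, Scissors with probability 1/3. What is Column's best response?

Paper

Compute Column's expected payoff from each pure strategy against the given mix.
Rock: (1/3)·2 + (1/3)·4 + (1/3)·6 = 4
Paper: (1/3)·7 + (1/3)·2 + (1/3)·7 = 16/3
Scissors: (1/3)·6 + (1/3)·8 + (1/3)·1 = 5
Highest expected payoff is 16/3, from Paper.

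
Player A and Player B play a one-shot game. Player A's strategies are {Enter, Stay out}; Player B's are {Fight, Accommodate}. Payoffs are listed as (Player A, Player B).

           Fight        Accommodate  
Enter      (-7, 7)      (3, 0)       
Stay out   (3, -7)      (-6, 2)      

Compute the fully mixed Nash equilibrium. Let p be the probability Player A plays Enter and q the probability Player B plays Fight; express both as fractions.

p = 9/16, q = 9/19

In a mixed NE each player is indifferent between their pure strategies, so the opponent's mix sets the indifference.
Player B indifferent between Fight and Accommodate: p·7 + (1−p)·(-7) = p·0 + (1−p)·2 ⟹ (-7) + 14p = 2 + (-2)p ⟹ p = 9/16.
Player A indifferent between Enter and Stay out: q·(-7) + (1−q)·3 = q·3 + (1−q)·(-6) ⟹ 3 + (-10)q = (-6) + 9q ⟹ q = 9/19.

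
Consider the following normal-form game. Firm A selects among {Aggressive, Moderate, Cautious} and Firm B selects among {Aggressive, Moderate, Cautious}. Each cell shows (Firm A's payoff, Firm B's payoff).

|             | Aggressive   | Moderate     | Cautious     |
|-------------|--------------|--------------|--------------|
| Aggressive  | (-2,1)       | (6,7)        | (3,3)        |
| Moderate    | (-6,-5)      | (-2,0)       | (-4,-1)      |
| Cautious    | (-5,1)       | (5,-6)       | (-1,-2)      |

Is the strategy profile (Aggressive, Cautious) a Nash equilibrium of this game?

No

Holding Firm B at Cautious: Firm A gets 3 from Aggressive, versus -4 from Moderate, -1 from Cautious. No profitable deviation for Firm A.
Holding Firm A at Aggressive: Firm B gets 3 from Cautious but could get 7 by switching to Moderate. Firm B has a profitable deviation.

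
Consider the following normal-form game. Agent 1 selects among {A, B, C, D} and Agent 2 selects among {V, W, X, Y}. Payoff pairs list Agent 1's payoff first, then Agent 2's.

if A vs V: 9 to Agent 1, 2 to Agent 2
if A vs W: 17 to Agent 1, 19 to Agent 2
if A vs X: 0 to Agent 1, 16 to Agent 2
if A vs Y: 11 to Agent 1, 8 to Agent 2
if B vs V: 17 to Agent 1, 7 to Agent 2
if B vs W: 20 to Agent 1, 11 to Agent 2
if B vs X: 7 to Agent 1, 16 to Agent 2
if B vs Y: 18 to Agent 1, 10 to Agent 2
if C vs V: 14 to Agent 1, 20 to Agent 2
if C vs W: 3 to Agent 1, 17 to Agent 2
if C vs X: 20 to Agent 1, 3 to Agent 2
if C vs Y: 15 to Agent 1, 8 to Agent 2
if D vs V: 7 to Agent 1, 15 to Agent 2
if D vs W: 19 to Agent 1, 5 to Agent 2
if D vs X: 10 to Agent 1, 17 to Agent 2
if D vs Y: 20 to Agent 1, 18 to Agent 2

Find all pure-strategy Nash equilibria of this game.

(D, Y)

Find each player's best response to every opponent strategy; NE are the intersections.
Agent 1's best responses — vs V: B (payoff 17); vs W: B (payoff 20); vs X: C (payoff 20); vs Y: D (payoff 20).
Agent 2's best responses — vs A: W (payoff 19); vs B: X (payoff 16); vs C: V (payoff 20); vs D: Y (payoff 18).
The only mutual best response is (D, Y); neither player gains by switching there.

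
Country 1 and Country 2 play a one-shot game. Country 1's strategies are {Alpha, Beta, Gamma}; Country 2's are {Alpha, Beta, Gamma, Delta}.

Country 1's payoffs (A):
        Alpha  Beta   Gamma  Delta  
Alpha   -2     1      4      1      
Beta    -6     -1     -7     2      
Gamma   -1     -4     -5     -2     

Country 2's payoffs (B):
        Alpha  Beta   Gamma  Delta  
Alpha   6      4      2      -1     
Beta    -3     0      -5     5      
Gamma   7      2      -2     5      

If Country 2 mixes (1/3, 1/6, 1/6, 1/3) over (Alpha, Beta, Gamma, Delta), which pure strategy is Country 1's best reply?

Alpha

Country 1's best reply maximizes expected payoff against the mix.
Alpha: (1/3)·(-2) + (1/6)·1 + (1/6)·4 + (1/3)·1 = 1/2
Beta: (1/3)·(-6) + (1/6)·(-1) + (1/6)·(-7) + (1/3)·2 = -8/3
Gamma: (1/3)·(-1) + (1/6)·(-4) + (1/6)·(-5) + (1/3)·(-2) = -5/2
Highest expected payoff is 1/2, from Alpha.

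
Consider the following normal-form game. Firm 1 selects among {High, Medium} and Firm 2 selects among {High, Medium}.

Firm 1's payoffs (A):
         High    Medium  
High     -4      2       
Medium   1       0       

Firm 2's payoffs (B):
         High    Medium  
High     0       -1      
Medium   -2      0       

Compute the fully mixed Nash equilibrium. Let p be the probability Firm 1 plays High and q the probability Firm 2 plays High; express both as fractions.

Each player's mixing probability is pinned down by making the *other* player indifferent.
Firm 2 indifferent between High and Medium: p·0 + (1−p)·(-2) = p·(-1) + (1−p)·0 ⟹ (-2) + 2p = 0 + (-1)p ⟹ p = 2/3.
Firm 1 indifferent between High and Medium: q·(-4) + (1−q)·2 = q·1 + (1−q)·0 ⟹ 2 + (-6)q = 0 + 1q ⟹ q = 2/7.

p = 2/3, q = 2/7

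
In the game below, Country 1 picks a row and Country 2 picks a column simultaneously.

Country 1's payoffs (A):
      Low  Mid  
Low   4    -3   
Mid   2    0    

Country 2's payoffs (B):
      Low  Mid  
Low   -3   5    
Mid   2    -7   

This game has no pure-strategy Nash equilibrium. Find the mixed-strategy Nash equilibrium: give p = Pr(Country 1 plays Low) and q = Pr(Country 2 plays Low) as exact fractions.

Each player's mixing probability is pinned down by making the *other* player indifferent.
Country 2 indifferent between Low and Mid: p·(-3) + (1−p)·2 = p·5 + (1−p)·(-7) ⟹ 2 + (-5)p = (-7) + 12p ⟹ p = 9/17.
Country 1 indifferent between Low and Mid: q·4 + (1−q)·(-3) = q·2 + (1−q)·0 ⟹ (-3) + 7q = 0 + 2q ⟹ q = 3/5.

p = 9/17, q = 3/5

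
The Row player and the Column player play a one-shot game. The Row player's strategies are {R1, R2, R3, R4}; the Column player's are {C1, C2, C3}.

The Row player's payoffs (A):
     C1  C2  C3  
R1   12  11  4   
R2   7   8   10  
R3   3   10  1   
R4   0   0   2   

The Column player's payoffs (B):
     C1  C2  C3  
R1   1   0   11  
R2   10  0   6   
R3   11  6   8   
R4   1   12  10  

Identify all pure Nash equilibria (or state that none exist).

Check mutual best responses: a cell is a NE iff neither player can gain by unilaterally deviating.
The Row player's best responses — vs C1: R1 (payoff 12); vs C2: R1 (payoff 11); vs C3: R2 (payoff 10).
The Column player's best responses — vs R1: C3 (payoff 11); vs R2: C1 (payoff 10); vs R3: C1 (payoff 11); vs R4: C2 (payoff 12).
No cell has both players best-responding. For instance, the Row player's best reply to C1 is R1, but against R1 the Column player prefers C3 over C1.

No pure-strategy Nash equilibrium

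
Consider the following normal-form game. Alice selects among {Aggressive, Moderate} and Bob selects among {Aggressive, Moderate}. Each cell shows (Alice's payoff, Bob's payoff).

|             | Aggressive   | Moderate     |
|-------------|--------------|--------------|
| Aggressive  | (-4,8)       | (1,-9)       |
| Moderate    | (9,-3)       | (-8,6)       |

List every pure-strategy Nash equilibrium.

There is no pure-strategy Nash equilibrium

Check mutual best responses: a cell is a NE iff neither player can gain by unilaterally deviating.
Alice's best responses — vs Aggressive: Moderate (payoff 9); vs Moderate: Aggressive (payoff 1).
Bob's best responses — vs Aggressive: Aggressive (payoff 8); vs Moderate: Moderate (payoff 6).
No cell has both players best-responding. For instance, Alice's best reply to Aggressive is Moderate, but against Moderate Bob prefers Moderate over Aggressive.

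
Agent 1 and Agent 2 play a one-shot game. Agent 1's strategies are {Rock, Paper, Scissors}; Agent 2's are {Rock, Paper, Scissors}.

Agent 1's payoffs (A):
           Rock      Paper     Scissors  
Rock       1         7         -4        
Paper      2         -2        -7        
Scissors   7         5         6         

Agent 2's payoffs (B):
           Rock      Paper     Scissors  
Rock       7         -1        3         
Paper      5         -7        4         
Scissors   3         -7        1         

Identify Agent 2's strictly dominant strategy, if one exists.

Check whether one of Agent 2's strategies beats all alternatives regardless of what the opponent does.
Rock strictly dominates: vs Rock: 7 > each of {-1, 3}; vs Paper: 5 > each of {-7, 4}; vs Scissors: 3 > each of {-7, 1}.

Rock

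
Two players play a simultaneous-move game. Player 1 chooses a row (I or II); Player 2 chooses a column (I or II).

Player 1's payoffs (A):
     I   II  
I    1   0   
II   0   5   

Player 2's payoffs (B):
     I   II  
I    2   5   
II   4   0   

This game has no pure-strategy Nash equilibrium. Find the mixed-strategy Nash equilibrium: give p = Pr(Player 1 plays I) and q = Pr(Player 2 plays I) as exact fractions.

p = 4/7, q = 5/6

Each player's mixing probability is pinned down by making the *other* player indifferent.
Player 2 indifferent between I and II: p·2 + (1−p)·4 = p·5 + (1−p)·0 ⟹ 4 + (-2)p = 0 + 5p ⟹ p = 4/7.
Player 1 indifferent between I and II: q·1 + (1−q)·0 = q·0 + (1−q)·5 ⟹ 0 + 1q = 5 + (-5)q ⟹ q = 5/6.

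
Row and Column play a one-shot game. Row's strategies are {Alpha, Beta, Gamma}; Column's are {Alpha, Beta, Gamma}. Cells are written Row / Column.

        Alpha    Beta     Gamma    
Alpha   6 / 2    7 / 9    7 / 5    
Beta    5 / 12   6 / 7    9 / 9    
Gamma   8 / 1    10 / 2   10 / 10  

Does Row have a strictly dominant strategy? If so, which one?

Gamma

A strategy is strictly dominant if it gives Row a strictly higher payoff than every other strategy, against every choice by the opponent.
Gamma strictly dominates: vs Alpha: 8 > each of {6, 5}; vs Beta: 10 > each of {7, 6}; vs Gamma: 10 > each of {7, 9}.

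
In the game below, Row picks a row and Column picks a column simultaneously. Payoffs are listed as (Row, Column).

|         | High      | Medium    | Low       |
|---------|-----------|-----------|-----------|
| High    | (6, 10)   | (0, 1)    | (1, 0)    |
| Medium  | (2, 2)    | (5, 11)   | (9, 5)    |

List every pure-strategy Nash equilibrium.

(High, High) and (Medium, Medium)

A profile is a Nash equilibrium when each player is best-responding to the other.
Row's best responses — vs High: High (payoff 6); vs Medium: Medium (payoff 5); vs Low: Medium (payoff 9).
Column's best responses — vs High: High (payoff 10); vs Medium: Medium (payoff 11).
Mutual best responses occur at (High, High) and (Medium, Medium); at each, neither player gains by switching.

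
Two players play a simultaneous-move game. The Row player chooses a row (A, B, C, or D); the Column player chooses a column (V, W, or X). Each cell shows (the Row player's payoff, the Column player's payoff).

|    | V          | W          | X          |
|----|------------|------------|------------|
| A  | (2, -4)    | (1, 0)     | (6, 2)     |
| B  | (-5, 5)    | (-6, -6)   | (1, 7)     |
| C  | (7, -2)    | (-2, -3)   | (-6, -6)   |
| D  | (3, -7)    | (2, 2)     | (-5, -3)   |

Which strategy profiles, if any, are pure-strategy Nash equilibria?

Check mutual best responses: a cell is a NE iff neither player can gain by unilaterally deviating.
The Row player's best responses — vs V: C (payoff 7); vs W: D (payoff 2); vs X: A (payoff 6).
The Column player's best responses — vs A: X (payoff 2); vs B: X (payoff 7); vs C: V (payoff -2); vs D: W (payoff 2).
Mutual best responses occur at (A, X), (C, V), and (D, W); at each, neither player gains by switching.

(A, X), (C, V), and (D, W)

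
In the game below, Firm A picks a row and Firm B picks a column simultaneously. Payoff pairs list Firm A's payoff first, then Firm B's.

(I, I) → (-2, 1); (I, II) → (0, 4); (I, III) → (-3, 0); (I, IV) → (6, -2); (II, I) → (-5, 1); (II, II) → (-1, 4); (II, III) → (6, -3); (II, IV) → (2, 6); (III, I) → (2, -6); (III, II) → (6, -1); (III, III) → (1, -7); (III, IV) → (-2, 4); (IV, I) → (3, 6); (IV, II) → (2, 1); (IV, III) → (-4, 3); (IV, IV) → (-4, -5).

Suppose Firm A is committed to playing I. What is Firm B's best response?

With Firm A fixed at I, Firm B's payoffs are: I → 1, II → 4, III → 0, IV → -2.
The maximum is 4, achieved by II.

II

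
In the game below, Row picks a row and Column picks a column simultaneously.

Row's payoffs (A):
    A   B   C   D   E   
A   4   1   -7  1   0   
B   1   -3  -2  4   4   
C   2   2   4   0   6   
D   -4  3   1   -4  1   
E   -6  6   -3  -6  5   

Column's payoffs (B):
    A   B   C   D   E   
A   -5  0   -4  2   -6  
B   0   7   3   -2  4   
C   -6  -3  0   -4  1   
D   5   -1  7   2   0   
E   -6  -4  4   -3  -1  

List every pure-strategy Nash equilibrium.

(C, E)

A profile is a Nash equilibrium when each player is best-responding to the other.
Row's best responses — vs A: A (payoff 4); vs B: E (payoff 6); vs C: C (payoff 4); vs D: B (payoff 4); vs E: C (payoff 6).
Column's best responses — vs A: D (payoff 2); vs B: B (payoff 7); vs C: E (payoff 1); vs D: C (payoff 7); vs E: C (payoff 4).
The only mutual best response is (C, E); neither player gains by switching there.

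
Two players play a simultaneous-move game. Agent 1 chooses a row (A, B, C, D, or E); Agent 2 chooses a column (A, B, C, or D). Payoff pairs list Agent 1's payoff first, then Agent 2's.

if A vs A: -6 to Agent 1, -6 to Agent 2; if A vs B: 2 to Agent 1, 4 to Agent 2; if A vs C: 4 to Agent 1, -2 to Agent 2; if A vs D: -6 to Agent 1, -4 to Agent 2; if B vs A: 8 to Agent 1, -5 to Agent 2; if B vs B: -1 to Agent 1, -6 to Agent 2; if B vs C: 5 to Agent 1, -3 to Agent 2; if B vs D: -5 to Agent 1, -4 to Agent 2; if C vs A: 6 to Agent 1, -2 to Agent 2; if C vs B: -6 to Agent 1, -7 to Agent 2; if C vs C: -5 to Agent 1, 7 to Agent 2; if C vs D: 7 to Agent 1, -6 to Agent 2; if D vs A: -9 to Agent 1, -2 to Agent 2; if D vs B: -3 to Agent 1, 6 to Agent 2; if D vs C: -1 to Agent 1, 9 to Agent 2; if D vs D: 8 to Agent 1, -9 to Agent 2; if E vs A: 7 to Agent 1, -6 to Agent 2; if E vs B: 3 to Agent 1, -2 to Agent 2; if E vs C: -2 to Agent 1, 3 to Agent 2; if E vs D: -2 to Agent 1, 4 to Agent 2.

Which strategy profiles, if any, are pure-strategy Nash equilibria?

(B, C)

Check mutual best responses: a cell is a NE iff neither player can gain by unilaterally deviating.
Agent 1's best responses — vs A: B (payoff 8); vs B: E (payoff 3); vs C: B (payoff 5); vs D: D (payoff 8).
Agent 2's best responses — vs A: B (payoff 4); vs B: C (payoff -3); vs C: C (payoff 7); vs D: C (payoff 9); vs E: D (payoff 4).
The only mutual best response is (B, C); neither player gains by switching there.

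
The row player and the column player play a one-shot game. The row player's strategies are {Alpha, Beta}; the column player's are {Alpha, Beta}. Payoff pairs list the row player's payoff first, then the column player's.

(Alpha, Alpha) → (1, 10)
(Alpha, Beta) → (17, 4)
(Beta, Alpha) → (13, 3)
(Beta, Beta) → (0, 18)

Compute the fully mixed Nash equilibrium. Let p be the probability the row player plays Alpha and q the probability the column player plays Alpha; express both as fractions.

p = 5/7, q = 17/29

In a mixed NE each player is indifferent between their pure strategies, so the opponent's mix sets the indifference.
The column player indifferent between Alpha and Beta: p·10 + (1−p)·3 = p·4 + (1−p)·18 ⟹ 3 + 7p = 18 + (-14)p ⟹ p = 5/7.
The row player indifferent between Alpha and Beta: q·1 + (1−q)·17 = q·13 + (1−q)·0 ⟹ 17 + (-16)q = 0 + 13q ⟹ q = 17/29.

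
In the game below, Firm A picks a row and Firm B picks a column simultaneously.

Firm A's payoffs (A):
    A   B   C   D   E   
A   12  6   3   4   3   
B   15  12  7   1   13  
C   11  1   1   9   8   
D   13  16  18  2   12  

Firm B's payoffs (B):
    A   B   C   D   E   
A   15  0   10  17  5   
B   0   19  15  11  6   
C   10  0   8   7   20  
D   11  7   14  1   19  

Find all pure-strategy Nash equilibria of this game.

Check mutual best responses: a cell is a NE iff neither player can gain by unilaterally deviating.
Firm A's best responses — vs A: B (payoff 15); vs B: D (payoff 16); vs C: D (payoff 18); vs D: C (payoff 9); vs E: B (payoff 13).
Firm B's best responses — vs A: D (payoff 17); vs B: B (payoff 19); vs C: E (payoff 20); vs D: E (payoff 19).
No cell has both players best-responding. For instance, Firm A's best reply to B is D, but against D Firm B prefers E over B.

No pure-strategy Nash equilibrium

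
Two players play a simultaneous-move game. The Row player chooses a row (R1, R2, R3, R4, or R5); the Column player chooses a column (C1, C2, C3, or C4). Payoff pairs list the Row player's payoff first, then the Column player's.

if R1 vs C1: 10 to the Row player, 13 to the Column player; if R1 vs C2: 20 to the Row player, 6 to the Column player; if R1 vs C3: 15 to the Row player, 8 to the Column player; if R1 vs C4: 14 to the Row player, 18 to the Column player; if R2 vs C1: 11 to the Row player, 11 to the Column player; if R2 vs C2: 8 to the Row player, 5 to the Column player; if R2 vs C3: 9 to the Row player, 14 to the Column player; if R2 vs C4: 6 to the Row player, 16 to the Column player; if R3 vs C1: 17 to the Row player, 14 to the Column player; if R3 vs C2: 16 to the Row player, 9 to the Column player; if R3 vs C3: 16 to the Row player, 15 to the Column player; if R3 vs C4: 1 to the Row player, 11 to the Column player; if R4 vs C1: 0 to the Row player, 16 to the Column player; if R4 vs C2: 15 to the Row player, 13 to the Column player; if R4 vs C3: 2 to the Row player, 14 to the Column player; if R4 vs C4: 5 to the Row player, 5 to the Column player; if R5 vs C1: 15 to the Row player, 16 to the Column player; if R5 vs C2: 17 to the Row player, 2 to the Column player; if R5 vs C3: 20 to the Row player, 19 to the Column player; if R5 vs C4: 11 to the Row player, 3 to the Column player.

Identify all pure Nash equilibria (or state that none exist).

(R1, C4) and (R5, C3)

Check mutual best responses: a cell is a NE iff neither player can gain by unilaterally deviating.
The Row player's best responses — vs C1: R3 (payoff 17); vs C2: R1 (payoff 20); vs C3: R5 (payoff 20); vs C4: R1 (payoff 14).
The Column player's best responses — vs R1: C4 (payoff 18); vs R2: C4 (payoff 16); vs R3: C3 (payoff 15); vs R4: C1 (payoff 16); vs R5: C3 (payoff 19).
Mutual best responses occur at (R1, C4) and (R5, C3); at each, neither player gains by switching.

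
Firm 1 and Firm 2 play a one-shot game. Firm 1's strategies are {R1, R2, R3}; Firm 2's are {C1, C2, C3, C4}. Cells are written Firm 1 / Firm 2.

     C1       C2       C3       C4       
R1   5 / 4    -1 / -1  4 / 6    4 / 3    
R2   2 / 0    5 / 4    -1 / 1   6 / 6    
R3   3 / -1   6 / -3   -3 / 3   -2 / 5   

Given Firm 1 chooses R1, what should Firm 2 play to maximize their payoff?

C3

With Firm 1 fixed at R1, Firm 2's payoffs are: C1 → 4, C2 → -1, C3 → 6, C4 → 3.
The maximum is 6, achieved by C3.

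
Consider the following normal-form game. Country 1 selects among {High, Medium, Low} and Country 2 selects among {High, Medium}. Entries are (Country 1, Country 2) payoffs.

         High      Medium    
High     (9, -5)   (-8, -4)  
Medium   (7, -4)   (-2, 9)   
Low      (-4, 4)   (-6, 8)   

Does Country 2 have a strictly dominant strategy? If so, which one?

A strategy is strictly dominant if it gives Country 2 a strictly higher payoff than every other strategy, against every choice by the opponent.
Medium strictly dominates: vs High: -4 > -5; vs Medium: 9 > -4; vs Low: 8 > 4.

Medium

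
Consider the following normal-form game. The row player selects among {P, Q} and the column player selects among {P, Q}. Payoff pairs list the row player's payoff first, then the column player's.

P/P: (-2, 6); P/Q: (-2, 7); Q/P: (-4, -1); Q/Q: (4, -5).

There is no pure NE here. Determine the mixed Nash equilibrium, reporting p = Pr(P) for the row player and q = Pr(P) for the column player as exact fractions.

p = 4/5, q = 3/4

Each player's mixing probability is pinned down by making the *other* player indifferent.
The column player indifferent between P and Q: p·6 + (1−p)·(-1) = p·7 + (1−p)·(-5) ⟹ (-1) + 7p = (-5) + 12p ⟹ p = 4/5.
The row player indifferent between P and Q: q·(-2) + (1−q)·(-2) = q·(-4) + (1−q)·4 ⟹ (-2) + 0q = 4 + (-8)q ⟹ q = 3/4.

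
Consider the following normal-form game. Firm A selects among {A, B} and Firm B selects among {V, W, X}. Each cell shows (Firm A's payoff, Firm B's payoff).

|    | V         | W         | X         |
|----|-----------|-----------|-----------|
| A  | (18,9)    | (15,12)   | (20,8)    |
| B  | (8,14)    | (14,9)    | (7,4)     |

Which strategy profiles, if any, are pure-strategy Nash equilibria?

Check mutual best responses: a cell is a NE iff neither player can gain by unilaterally deviating.
Firm A's best responses — vs V: A (payoff 18); vs W: A (payoff 15); vs X: A (payoff 20).
Firm B's best responses — vs A: W (payoff 12); vs B: V (payoff 14).
The only mutual best response is (A, W); neither player gains by switching there.

(A, W)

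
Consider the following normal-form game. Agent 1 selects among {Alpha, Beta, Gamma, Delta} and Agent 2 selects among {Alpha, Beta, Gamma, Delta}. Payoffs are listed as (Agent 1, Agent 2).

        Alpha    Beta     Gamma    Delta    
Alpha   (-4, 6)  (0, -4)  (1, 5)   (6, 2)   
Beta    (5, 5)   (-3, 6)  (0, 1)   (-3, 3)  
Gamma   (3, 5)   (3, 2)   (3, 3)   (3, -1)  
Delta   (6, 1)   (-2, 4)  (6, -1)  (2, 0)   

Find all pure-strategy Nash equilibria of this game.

None

A profile is a Nash equilibrium when each player is best-responding to the other.
Agent 1's best responses — vs Alpha: Delta (payoff 6); vs Beta: Gamma (payoff 3); vs Gamma: Delta (payoff 6); vs Delta: Alpha (payoff 6).
Agent 2's best responses — vs Alpha: Alpha (payoff 6); vs Beta: Beta (payoff 6); vs Gamma: Alpha (payoff 5); vs Delta: Beta (payoff 4).
No cell has both players best-responding. For instance, Agent 1's best reply to Delta is Alpha, but against Alpha Agent 2 prefers Alpha over Delta.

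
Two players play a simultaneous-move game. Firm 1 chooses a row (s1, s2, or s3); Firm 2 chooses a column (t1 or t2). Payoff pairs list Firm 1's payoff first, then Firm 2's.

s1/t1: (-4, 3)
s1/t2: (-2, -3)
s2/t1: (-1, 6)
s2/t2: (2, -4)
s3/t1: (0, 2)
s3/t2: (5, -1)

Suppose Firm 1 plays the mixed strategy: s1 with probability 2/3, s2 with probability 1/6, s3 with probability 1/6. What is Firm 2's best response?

Firm 2's best reply maximizes expected payoff against the mix.
t1: (2/3)·3 + (1/6)·6 + (1/6)·2 = 10/3
t2: (2/3)·(-3) + (1/6)·(-4) + (1/6)·(-1) = -17/6
Highest expected payoff is 10/3, from t1.

t1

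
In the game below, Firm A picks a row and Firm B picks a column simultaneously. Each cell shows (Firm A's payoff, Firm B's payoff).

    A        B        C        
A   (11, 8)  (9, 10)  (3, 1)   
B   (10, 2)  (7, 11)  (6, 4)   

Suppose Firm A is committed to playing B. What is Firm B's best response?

With Firm A fixed at B, Firm B's payoffs are: A → 2, B → 11, C → 4.
The maximum is 11, achieved by B.

B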